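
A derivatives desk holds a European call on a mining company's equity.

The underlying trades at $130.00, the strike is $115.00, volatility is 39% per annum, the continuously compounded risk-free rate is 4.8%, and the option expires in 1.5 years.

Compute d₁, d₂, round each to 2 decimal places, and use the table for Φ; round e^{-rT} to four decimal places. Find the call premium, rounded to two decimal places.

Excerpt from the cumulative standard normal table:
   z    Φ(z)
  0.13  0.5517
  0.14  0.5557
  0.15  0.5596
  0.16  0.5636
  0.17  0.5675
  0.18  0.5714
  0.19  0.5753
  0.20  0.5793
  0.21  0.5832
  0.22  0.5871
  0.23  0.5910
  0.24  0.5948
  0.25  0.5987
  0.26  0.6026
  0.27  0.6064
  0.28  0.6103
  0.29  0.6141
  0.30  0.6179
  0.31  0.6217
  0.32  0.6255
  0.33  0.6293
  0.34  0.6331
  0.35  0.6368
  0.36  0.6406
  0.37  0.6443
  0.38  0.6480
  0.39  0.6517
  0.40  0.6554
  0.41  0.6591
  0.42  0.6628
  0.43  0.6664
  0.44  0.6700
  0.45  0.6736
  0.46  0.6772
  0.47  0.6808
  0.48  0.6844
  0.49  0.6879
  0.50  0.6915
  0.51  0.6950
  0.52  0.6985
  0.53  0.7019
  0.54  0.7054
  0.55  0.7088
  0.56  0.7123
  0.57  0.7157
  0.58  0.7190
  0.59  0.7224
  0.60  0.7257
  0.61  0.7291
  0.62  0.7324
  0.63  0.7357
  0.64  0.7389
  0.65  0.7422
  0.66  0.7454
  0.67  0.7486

$35.76

σ√T = 0.39·√1.5 = 0.4777
d₁ = [ln(130/115) + (0.048 + 0.39²/2)·1.5] / 0.4777 = [0.1226 + 0.1861] / 0.4777 = 0.6462 which rounds to 0.65
d₂ = d₁ − σ√T = 0.6462 − 0.4777 = 0.1686 which rounds to 0.17
e^(−rT) = e^(−0.048·1.5) = 0.9305
N(d₁) = N(0.65) = 0.7422;  N(d₂) = N(0.17) = 0.5675
C = 130·0.7422 − 115·0.9305·0.5675 = 96.4860 − 60.7268 = 35.7592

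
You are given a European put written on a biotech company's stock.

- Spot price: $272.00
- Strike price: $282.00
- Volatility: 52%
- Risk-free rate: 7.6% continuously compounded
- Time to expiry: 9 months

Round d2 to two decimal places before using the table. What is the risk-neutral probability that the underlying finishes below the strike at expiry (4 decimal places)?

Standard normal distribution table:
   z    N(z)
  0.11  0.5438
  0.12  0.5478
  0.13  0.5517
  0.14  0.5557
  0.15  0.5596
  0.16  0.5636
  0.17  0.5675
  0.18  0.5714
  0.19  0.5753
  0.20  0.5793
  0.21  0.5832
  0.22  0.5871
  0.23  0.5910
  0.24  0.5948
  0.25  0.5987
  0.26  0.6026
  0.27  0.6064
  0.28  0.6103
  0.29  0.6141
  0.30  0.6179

0.5714

T = 0.75;  σ√T = 0.4503
d₁ = [ln(272/282) + (0.076 + 0.52²/2)·0.75] / 0.4503 = [-0.0361 + 0.1584] / 0.4503 = 0.2716 ⇒ 0.27
d₂ = d₁ − σ√T = 0.2716 − 0.4503 = -0.1788 ⇒ -0.18
Risk-neutral Pr[S_T < K] = N(−d₂) = N(0.18) = 0.5714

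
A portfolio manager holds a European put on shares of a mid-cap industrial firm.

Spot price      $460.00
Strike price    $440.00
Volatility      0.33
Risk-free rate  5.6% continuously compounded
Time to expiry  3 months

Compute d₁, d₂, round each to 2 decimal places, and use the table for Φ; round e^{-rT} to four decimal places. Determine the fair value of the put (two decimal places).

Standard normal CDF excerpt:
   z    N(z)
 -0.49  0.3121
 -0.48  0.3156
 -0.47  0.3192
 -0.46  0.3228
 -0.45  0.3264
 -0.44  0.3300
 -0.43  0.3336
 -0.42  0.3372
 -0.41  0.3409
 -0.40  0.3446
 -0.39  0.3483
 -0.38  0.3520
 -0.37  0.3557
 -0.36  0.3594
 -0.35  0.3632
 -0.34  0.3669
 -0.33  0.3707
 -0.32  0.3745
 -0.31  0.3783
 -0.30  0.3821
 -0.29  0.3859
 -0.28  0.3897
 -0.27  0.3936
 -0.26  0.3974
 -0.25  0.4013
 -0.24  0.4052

$18.98

T = 0.25;  σ√T = 0.1650
ln(S/K) + (r + σ²/2)T = ln(460/440) + (0.056 + 0.33²/2)·0.25 = 0.0445 + 0.0276 = 0.0721
d₁ = 0.0721 / 0.1650 = 0.4368 ≈ 0.44
d₂ = d₁ − σ√T = 0.4368 − 0.1650 = 0.2718 ≈ 0.27
e^(−rT) = e^(−0.056·0.25) = 0.9861
P = 440·0.9861·N(-0.27) − 460·N(-0.44) = 440·0.9861·0.3936 − 460·0.3300 = 170.7767 − 151.8000 = 18.9767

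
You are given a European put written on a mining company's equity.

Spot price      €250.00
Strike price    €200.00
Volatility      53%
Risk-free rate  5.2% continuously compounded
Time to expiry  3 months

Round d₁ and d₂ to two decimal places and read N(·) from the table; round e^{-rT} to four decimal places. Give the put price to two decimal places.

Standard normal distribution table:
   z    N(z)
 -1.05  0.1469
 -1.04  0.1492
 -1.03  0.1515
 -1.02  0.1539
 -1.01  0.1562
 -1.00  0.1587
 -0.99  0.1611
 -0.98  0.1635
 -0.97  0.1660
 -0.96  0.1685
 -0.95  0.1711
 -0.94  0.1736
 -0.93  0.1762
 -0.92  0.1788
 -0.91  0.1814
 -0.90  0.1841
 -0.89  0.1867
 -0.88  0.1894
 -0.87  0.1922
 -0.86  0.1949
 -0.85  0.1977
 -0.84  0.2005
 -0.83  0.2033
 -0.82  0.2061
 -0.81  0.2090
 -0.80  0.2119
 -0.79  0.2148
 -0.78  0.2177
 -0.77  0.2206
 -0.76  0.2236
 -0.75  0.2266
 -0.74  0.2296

€5.67

σ√T = 0.53 × 0.5000 = 0.2650
d₁ = [ln(250/200) + (0.052 + 0.53²/2)·0.25] / 0.2650 = [0.2231 + 0.0481] / 0.2650 = 1.0236 which rounds to 1.02
d₂ = d₁ − σ√T = 1.0236 − 0.2650 = 0.7586 which rounds to 0.76
exp(−rT) = exp(−0.052·0.25) = 0.9871
P = 200·0.9871·N(-0.76) − 250·N(-1.02) = 200·0.9871·0.2236 − 250·0.1539 = 44.1431 − 38.4750 = 5.6681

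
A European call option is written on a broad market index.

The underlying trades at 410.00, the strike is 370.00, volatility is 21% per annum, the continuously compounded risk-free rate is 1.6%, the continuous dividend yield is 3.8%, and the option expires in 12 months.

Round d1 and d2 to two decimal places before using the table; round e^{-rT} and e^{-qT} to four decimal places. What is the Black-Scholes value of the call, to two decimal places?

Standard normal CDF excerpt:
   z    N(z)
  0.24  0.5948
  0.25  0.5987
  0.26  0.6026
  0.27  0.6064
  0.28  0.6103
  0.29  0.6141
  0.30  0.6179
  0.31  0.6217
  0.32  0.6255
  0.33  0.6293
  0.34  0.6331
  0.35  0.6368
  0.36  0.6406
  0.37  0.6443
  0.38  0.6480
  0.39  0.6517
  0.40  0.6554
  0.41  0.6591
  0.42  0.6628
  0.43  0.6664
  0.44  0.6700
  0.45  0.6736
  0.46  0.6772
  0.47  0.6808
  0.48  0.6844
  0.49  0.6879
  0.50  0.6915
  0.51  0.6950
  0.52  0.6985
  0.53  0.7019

49.30

σ√T = 0.21 × 1.0000 = 0.2100
d₁ = [ln(410/370) + (0.016 − 0.038 + ½·0.21²)·1] / (σ√T) = (0.1027 + 0.0000) / 0.2100 = 0.4891 which rounds to 0.49
d₂ = 0.4891 − 0.2100 = 0.2791 which rounds to 0.28
exp(−qT) = exp(−0.038·1) = 0.9627;  exp(−rT) = exp(−0.016·1) = 0.9841
N(d₁) = N(0.49) = 0.6879;  N(d₂) = N(0.28) = 0.6103
C = 410·0.9627·0.6879 − 370·0.9841·0.6103 = 271.5189 − 222.2206 = 49.2983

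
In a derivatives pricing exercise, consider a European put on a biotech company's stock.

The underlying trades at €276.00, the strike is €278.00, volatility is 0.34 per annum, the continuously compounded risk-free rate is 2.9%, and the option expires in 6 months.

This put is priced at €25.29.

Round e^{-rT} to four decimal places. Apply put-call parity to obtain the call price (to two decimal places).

e^(−rT) = e^(−0.029·0.5) = 0.9856
Put-call parity: C − P = S − K·e^(−rT) = 276 − 278·0.9856 = 276 − 273.9968 = 2.0032
C = P + (C − P) = 25.29 + (2.0032) = 27.2932

€27.29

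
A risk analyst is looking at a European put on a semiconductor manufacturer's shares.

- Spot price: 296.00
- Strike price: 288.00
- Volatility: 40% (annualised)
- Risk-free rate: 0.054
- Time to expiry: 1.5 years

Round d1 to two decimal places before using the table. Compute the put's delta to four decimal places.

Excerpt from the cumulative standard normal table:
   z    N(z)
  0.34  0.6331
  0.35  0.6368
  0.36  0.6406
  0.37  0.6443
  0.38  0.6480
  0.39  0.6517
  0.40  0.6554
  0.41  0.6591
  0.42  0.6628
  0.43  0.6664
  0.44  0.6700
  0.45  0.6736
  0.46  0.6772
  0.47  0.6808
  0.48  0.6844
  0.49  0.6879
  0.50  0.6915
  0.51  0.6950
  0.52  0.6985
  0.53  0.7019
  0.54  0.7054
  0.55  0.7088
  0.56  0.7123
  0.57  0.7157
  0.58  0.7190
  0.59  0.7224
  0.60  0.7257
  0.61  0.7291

-0.3192

σ√T = 0.4 × 1.2247 = 0.4899
d₁ = [ln(296/288) + (0.054 + ½·0.4²)·1.5] / (σ√T) = (0.0274 + 0.2010) / 0.4899 = 0.4662 ⇒ 0.47
N(d₁) = N(0.47) = 0.6808
Δ_put = N(d₁) − 1 = 0.6808 − 1 = -0.3192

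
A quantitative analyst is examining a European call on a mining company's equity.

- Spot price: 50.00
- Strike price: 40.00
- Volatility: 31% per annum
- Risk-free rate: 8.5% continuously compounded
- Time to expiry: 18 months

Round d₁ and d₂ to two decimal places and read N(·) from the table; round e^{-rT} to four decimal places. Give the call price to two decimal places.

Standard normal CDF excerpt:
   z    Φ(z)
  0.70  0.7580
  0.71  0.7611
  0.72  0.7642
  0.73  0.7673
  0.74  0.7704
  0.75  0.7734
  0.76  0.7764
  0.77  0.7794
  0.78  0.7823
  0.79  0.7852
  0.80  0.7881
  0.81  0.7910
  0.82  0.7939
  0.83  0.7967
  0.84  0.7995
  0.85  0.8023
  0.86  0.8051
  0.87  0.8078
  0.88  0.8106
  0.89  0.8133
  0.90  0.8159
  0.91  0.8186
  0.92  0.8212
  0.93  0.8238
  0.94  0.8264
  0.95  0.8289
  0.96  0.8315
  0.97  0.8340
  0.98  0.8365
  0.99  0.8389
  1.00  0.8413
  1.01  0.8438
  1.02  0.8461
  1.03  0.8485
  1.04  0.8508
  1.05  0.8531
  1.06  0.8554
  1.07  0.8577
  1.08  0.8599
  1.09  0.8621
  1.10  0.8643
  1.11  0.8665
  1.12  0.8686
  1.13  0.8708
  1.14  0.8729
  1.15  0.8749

σ√T = 0.31 × 1.2247 = 0.3797
d₁ = [ln(50/40) + (0.085 + ½·0.31²)·1.5] / (σ√T) = (0.2231 + 0.1996) / 0.3797 = 1.1134 ⇒ 1.11
d₂ = 1.1134 − 0.3797 = 0.7337 ⇒ 0.73
exp(−rT) = exp(−0.085·1.5) = 0.8803
N(d₁) = N(1.11) = 0.8665;  N(d₂) = N(0.73) = 0.7673
C = 50·0.8665 − 40·0.8803·0.7673 = 43.3250 − 27.0182 = 16.3068

16.31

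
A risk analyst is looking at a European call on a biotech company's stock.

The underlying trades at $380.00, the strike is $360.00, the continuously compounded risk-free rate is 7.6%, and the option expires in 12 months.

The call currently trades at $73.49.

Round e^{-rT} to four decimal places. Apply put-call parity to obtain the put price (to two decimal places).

$27.14

exp(−rT) = exp(−0.076·1) = 0.9268
Put-call parity: C − P = S − K·e^(−rT) = 380 − 360·0.9268 = 380 − 333.6480 = 46.3520
P = C − (C − P) = 73.49 − (46.3520) = 27.1380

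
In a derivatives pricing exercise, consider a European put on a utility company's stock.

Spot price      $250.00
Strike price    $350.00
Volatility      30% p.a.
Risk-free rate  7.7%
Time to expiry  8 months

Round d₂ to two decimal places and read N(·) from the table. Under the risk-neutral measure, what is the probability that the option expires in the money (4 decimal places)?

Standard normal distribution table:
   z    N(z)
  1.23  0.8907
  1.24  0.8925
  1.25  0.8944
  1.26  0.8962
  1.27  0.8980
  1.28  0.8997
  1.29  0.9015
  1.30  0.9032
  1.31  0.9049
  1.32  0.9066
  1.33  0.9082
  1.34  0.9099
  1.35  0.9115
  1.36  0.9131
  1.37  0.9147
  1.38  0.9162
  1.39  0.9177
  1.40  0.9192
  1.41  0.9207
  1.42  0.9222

0.9015

σ√T = 0.3 × 0.8165 = 0.2449
d₁ = [ln(250/350) + (0.077 + 0.3²/2)·0.6667] / 0.2449 = [-0.3365 + 0.0813] / 0.2449 = -1.0416 which rounds to -1.04
d₂ = d₁ − σ√T = -1.0416 − 0.2449 = -1.2865 which rounds to -1.29
Risk-neutral Pr[S_T < K] = N(−d₂) = N(1.29) = 0.9015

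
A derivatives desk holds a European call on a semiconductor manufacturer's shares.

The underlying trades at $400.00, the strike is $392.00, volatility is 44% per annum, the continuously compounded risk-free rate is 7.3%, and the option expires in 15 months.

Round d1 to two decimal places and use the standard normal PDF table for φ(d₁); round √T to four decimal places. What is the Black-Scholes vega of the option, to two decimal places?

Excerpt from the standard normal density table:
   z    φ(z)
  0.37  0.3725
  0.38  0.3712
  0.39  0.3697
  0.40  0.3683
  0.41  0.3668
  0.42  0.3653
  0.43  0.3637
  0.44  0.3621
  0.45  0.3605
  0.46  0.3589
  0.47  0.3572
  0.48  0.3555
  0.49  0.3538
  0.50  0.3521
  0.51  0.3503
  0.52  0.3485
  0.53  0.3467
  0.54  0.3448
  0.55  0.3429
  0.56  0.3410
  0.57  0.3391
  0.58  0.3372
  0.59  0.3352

159.74

σ√T = 0.44 × 1.1180 = 0.4919
d₁ = [ln(400/392) + (0.073 + 0.44²/2)·1.25] / 0.4919 = [0.0202 + 0.2122] / 0.4919 = 0.4725 ⇒ 0.47
√T = √1.25 = 1.1180
φ(d₁) = φ(0.47) = 0.3572
vega = S·φ(d₁)·√T = 400·0.3572·1.1180 = 159.7398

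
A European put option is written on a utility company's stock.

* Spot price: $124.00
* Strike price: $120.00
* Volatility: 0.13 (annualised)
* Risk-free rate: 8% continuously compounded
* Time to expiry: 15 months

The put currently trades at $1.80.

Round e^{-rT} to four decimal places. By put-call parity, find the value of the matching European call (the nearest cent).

e^(−rT) = e^(−0.08·1.25) = 0.9048
Put-call parity: C − P = S − K·e^(−rT) = 124 − 120·0.9048 = 124 − 108.5760 = 15.4240
C = P + (C − P) = 1.80 + (15.4240) = 17.2240

$17.22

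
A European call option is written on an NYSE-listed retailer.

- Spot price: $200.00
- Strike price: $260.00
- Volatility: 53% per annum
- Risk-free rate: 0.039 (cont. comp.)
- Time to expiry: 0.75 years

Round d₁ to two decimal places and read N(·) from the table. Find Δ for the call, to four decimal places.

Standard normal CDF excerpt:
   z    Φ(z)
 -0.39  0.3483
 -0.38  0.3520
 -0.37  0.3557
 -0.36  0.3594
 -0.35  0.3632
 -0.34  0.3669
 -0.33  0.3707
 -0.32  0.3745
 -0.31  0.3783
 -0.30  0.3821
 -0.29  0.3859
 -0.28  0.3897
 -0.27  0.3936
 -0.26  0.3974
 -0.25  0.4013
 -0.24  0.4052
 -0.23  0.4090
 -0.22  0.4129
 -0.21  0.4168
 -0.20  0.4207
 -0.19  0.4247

T = 0.75;  σ√T = 0.4590
ln(S/K) + (r + σ²/2)T = ln(200/260) + (0.039 + 0.53²/2)·0.75 = -0.2624 + 0.1346 = -0.1278
d₁ = -0.1278 / 0.4590 = -0.2784 ≈ -0.28
N(d₁) = N(-0.28) = 0.3897
Δ_call = N(d₁) = 0.3897

0.3897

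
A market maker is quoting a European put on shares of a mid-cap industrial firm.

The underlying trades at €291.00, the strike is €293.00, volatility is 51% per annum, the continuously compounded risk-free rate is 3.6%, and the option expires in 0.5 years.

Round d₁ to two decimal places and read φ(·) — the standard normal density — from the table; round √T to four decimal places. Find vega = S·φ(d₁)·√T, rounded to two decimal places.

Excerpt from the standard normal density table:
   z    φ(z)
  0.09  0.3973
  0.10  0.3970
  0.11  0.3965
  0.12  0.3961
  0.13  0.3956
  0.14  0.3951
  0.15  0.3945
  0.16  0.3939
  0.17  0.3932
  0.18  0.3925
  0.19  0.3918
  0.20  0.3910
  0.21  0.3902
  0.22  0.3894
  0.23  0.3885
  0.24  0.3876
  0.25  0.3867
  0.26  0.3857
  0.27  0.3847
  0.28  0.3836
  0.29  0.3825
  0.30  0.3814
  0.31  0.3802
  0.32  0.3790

80.29

σ√T = 0.51 × 0.7071 = 0.3606
ln(S/K) + (r + σ²/2)T = ln(291/293) + (0.036 + 0.51²/2)·0.5 = -0.0068 + 0.0830 = 0.0762
d₁ = 0.0762 / 0.3606 = 0.2112 which rounds to 0.21
√T = √0.5 = 0.7071
φ(d₁) = φ(0.21) = 0.3902
vega = S·φ(d₁)·√T = 291·0.3902·0.7071 = 80.2899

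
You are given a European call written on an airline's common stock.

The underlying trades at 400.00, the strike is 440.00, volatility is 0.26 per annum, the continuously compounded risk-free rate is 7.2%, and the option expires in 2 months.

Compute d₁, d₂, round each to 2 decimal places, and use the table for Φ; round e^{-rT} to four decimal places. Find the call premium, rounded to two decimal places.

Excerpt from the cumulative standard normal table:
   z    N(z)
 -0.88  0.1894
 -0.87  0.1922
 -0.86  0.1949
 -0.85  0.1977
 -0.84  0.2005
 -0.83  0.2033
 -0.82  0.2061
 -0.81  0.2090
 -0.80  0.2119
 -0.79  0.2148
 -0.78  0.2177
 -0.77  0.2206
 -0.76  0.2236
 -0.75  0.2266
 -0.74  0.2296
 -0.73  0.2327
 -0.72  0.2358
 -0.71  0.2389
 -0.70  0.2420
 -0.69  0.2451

σ√T = 0.26 × 0.4082 = 0.1061
d₁ = [ln(400/440) + (0.072 + ½·0.26²)·0.1667] / (σ√T) = (-0.0953 + 0.0176) / 0.1061 = -0.7318 ≈ -0.73
d₂ = -0.7318 − 0.1061 = -0.8379 ≈ -0.84
e^(−rT) = e^(−0.072·0.1667) = 0.9881
N(d₁) = N(-0.73) = 0.2327;  N(d₂) = N(-0.84) = 0.2005
C = 400·0.2327 − 440·0.9881·0.2005 = 93.0800 − 87.1702 = 5.9098

5.91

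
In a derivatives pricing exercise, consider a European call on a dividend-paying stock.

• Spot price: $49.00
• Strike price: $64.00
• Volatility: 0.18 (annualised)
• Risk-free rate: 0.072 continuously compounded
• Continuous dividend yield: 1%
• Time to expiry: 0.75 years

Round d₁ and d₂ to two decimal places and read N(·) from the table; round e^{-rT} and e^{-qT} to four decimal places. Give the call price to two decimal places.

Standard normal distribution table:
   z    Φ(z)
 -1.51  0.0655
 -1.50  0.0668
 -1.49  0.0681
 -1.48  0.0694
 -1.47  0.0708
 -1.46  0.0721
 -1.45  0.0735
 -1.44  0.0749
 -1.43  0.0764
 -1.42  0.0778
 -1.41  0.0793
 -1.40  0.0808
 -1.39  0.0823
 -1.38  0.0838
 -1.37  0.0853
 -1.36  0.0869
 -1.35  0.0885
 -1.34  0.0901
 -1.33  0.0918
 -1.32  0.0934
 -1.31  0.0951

σ√T = 0.18 × 0.8660 = 0.1559
d₁ = [ln(49/64) + (0.072 − 0.01 + 0.18²/2)·0.75] / 0.1559 = [-0.2671 + 0.0586] / 0.1559 = -1.3370 → -1.34
d₂ = d₁ − σ√T = -1.3370 − 0.1559 = -1.4929 → -1.49
e^(−qT) = e^(−0.01·0.75) = 0.9925;  e^(−rT) = e^(−0.072·0.75) = 0.9474
N(d₁) = N(-1.34) = 0.0901;  N(d₂) = N(-1.49) = 0.0681
C = 49·0.9925·0.0901 − 64·0.9474·0.0681 = 4.3818 − 4.1291 = 0.2526

$0.25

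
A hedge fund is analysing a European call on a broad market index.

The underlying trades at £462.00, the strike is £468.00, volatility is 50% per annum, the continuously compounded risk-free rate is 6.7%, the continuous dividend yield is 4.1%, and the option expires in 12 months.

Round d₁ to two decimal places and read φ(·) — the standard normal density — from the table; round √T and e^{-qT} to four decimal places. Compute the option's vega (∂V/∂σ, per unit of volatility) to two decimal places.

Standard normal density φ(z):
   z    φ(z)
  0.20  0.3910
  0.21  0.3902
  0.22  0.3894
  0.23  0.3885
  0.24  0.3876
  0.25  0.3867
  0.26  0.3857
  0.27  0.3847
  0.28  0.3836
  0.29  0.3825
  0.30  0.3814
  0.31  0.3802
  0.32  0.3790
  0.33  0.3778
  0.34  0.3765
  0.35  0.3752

σ√T = 0.5 × 1.0000 = 0.5000
ln(S/K) + (r − q + σ²/2)T = ln(462/468) + (0.067 − 0.041 + 0.5²/2)·1 = -0.0129 + 0.1510 = 0.1381
d₁ = 0.1381 / 0.5000 = 0.2762 which rounds to 0.28
√T = √1 = 1.0000
φ(d₁) = φ(0.28) = 0.3836
exp(−qT) = exp(−0.041·1) = 0.9598
vega = S·exp(−qT)·φ(d₁)·√T = 462·0.9598·0.3836·1.0000 = 170.0988
(Vega is the same for a European call and put with the same parameters.)

170.10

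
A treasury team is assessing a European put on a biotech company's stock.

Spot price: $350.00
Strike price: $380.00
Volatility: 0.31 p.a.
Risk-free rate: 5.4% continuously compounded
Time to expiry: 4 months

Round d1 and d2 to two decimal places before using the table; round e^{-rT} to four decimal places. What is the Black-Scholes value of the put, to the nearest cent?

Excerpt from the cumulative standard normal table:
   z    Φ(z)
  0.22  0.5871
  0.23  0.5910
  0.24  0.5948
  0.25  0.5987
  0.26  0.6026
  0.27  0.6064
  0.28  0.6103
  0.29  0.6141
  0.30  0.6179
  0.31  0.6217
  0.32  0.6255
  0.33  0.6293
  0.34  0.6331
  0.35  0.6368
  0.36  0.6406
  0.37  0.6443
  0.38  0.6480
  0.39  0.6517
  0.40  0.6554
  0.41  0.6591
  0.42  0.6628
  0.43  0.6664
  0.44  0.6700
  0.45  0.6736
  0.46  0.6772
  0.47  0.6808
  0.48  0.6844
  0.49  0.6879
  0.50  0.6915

$39.17

σ√T = 0.31·√0.3333 = 0.1790
d₁ = [ln(350/380) + (0.054 + 0.31²/2)·0.3333] / 0.1790 = [-0.0822 + 0.0340] / 0.1790 = -0.2694 which rounds to -0.27
d₂ = d₁ − σ√T = -0.2694 − 0.1790 = -0.4484 which rounds to -0.45
exp(−rT) = exp(−0.054·0.3333) = 0.9822
N(−d₂) = N(0.45) = 0.6736;  N(−d₁) = N(0.27) = 0.6064
P = 380·0.9822·0.6736 − 350·0.6064 = 251.4118 − 212.2400 = 39.1718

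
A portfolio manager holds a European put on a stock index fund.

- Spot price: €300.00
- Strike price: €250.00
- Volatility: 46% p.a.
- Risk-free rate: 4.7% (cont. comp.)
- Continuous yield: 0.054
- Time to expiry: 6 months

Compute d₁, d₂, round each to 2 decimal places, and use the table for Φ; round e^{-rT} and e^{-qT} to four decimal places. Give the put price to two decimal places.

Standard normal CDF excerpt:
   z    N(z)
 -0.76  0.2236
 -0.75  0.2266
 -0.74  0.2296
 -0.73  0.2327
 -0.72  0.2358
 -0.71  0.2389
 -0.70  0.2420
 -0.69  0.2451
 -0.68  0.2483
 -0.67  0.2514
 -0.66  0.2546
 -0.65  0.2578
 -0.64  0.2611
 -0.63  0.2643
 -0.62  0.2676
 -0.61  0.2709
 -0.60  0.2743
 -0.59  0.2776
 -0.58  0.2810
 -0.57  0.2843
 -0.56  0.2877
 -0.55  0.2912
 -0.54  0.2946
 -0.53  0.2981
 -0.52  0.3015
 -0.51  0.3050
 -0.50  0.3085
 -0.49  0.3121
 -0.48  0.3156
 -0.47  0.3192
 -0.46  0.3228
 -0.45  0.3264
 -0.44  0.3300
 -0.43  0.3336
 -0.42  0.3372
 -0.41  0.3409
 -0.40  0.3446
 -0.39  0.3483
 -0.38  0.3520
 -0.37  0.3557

T = 0.5;  σ√T = 0.3253
ln(S/K) + (r − q + σ²/2)T = ln(300/250) + (0.047 − 0.054 + 0.46²/2)·0.5 = 0.1823 + 0.0494 = 0.2317
d₁ = 0.2317 / 0.3253 = 0.7124 ⇒ 0.71
d₂ = d₁ − σ√T = 0.7124 − 0.3253 = 0.3871 ⇒ 0.39
exp(−qT) = exp(−0.054·0.5) = 0.9734;  exp(−rT) = exp(−0.047·0.5) = 0.9768
P = 250·0.9768·N(-0.39) − 300·0.9734·N(-0.71) = 250·0.9768·0.3483 − 300·0.9734·0.2389 = 85.0549 − 69.7636 = 15.2913

€15.29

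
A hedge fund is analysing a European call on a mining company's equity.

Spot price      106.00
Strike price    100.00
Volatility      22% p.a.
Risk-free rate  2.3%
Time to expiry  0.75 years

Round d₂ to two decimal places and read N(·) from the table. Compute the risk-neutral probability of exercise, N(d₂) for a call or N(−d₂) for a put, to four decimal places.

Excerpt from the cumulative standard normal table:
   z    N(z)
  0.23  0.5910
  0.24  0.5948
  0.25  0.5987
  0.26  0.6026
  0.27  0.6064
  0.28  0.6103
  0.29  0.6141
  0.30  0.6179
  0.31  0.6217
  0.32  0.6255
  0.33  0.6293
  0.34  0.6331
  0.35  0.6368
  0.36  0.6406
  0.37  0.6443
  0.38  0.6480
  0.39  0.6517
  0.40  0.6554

σ√T = 0.22·√0.75 = 0.1905
ln(S/K) + (r + σ²/2)T = ln(106/100) + (0.023 + 0.22²/2)·0.75 = 0.0583 + 0.0354 = 0.0937
d₁ = 0.0937 / 0.1905 = 0.4916 which rounds to 0.49
d₂ = d₁ − σ√T = 0.4916 − 0.1905 = 0.3011 which rounds to 0.30
Risk-neutral Pr[S_T > K] = N(d₂) = N(0.30) = 0.6179

0.6179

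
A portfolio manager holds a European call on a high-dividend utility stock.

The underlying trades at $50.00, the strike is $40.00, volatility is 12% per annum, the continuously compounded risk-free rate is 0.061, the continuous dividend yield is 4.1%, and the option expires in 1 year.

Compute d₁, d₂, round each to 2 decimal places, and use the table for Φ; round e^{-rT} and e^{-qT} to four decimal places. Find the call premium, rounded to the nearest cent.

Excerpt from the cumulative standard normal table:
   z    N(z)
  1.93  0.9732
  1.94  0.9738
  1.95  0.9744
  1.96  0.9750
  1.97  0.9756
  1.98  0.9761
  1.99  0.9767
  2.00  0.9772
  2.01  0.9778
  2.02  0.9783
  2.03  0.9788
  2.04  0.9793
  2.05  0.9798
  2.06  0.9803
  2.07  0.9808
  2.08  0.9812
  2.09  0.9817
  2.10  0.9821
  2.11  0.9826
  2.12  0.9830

σ√T = 0.12·√1 = 0.1200
ln(S/K) + (r − q + σ²/2)T = ln(50/40) + (0.061 − 0.041 + 0.12²/2)·1 = 0.2231 + 0.0272 = 0.2503
d₁ = 0.2503 / 0.1200 = 2.0862 → 2.09
d₂ = d₁ − σ√T = 2.0862 − 0.1200 = 1.9662 → 1.97
exp(−qT) = exp(−0.041·1) = 0.9598;  exp(−rT) = exp(−0.061·1) = 0.9408
C = 50·0.9598·N(2.09) − 40·0.9408·N(1.97) = 50·0.9598·0.9817 − 40·0.9408·0.9756 = 47.1118 − 36.7138 = 10.3980

$10.40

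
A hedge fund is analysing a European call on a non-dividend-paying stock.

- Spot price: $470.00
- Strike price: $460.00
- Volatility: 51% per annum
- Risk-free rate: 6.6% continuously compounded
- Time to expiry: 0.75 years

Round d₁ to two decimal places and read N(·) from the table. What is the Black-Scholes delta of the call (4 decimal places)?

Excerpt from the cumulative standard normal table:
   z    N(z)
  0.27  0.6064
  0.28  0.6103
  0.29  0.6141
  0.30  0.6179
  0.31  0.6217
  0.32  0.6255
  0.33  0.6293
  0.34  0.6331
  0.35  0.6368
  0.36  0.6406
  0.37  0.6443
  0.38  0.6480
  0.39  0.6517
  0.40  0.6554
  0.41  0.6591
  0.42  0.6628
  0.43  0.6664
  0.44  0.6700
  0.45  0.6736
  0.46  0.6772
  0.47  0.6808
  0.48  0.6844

0.6480

σ√T = 0.51 × 0.8660 = 0.4417
ln(S/K) + (r + σ²/2)T = ln(470/460) + (0.066 + 0.51²/2)·0.75 = 0.0215 + 0.1470 = 0.1685
d₁ = 0.1685 / 0.4417 = 0.3816 ≈ 0.38
N(d₁) = N(0.38) = 0.6480
Δ_call = N(d₁) = 0.6480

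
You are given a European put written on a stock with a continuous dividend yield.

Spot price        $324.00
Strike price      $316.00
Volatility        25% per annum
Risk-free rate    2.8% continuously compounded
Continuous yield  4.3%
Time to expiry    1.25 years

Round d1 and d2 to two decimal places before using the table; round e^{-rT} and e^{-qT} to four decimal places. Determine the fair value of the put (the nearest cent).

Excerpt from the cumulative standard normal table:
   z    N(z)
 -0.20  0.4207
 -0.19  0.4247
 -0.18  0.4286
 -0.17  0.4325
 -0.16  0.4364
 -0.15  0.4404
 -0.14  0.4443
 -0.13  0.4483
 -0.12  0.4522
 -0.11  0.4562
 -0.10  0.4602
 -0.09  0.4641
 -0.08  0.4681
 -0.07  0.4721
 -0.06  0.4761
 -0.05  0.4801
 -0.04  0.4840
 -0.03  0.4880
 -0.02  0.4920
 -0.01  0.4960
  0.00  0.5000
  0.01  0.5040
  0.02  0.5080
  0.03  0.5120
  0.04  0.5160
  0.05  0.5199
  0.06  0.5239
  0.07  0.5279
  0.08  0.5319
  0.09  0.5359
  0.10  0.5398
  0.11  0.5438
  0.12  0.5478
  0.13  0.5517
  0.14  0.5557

σ√T = 0.25·√1.25 = 0.2795
ln(S/K) + (r − q + σ²/2)T = ln(324/316) + (0.028 − 0.043 + 0.25²/2)·1.25 = 0.0250 + 0.0203 = 0.0453
d₁ = 0.0453 / 0.2795 = 0.1621 ⇒ 0.16
d₂ = d₁ − σ√T = 0.1621 − 0.2795 = -0.1174 ⇒ -0.12
exp(−qT) = exp(−0.043·1.25) = 0.9477;  exp(−rT) = exp(−0.028·1.25) = 0.9656
N(−d₂) = N(0.12) = 0.5478;  N(−d₁) = N(-0.16) = 0.4364
P = 316·0.9656·0.5478 − 324·0.9477·0.4364 = 167.1500 − 133.9987 = 33.1513

$33.15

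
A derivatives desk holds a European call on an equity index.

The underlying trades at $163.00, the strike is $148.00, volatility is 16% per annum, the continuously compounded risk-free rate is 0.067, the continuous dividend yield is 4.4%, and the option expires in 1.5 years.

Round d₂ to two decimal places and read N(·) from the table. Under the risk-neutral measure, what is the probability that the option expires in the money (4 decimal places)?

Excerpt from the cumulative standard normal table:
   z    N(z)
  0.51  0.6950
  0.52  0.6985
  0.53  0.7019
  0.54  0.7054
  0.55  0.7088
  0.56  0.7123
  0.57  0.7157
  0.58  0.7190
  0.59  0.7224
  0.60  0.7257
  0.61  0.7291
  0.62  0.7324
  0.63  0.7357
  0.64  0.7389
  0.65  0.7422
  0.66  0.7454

0.7157

T = 1.5;  σ√T = 0.1960
ln(S/K) + (r − q + σ²/2)T = ln(163/148) + (0.067 − 0.044 + 0.16²/2)·1.5 = 0.0965 + 0.0537 = 0.1502
d₁ = 0.1502 / 0.1960 = 0.7667 → 0.77
d₂ = d₁ − σ√T = 0.7667 − 0.1960 = 0.5707 → 0.57
Risk-neutral Pr[S_T > K] = N(d₂) = N(0.57) = 0.7157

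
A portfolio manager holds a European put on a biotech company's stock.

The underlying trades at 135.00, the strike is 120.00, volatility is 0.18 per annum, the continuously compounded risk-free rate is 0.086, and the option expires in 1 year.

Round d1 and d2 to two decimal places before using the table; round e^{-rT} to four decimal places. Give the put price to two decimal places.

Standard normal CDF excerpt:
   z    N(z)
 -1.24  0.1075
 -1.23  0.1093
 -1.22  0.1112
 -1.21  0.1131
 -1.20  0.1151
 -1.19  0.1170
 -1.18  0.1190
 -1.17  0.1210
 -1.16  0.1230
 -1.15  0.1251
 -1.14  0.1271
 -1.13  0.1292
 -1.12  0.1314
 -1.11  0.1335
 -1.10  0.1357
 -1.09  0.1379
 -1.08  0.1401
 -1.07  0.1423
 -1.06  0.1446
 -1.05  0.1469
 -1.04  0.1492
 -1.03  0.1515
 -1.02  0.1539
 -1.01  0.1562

1.42

T = 1;  σ√T = 0.1800
d₁ = [ln(135/120) + (0.086 + ½·0.18²)·1] / (σ√T) = (0.1178 + 0.1022) / 0.1800 = 1.2221 → 1.22
d₂ = 1.2221 − 0.1800 = 1.0421 → 1.04
e^(−rT) = e^(−0.086·1) = 0.9176
P = 120·0.9176·N(-1.04) − 135·N(-1.22) = 120·0.9176·0.1492 − 135·0.1112 = 16.4287 − 15.0120 = 1.4167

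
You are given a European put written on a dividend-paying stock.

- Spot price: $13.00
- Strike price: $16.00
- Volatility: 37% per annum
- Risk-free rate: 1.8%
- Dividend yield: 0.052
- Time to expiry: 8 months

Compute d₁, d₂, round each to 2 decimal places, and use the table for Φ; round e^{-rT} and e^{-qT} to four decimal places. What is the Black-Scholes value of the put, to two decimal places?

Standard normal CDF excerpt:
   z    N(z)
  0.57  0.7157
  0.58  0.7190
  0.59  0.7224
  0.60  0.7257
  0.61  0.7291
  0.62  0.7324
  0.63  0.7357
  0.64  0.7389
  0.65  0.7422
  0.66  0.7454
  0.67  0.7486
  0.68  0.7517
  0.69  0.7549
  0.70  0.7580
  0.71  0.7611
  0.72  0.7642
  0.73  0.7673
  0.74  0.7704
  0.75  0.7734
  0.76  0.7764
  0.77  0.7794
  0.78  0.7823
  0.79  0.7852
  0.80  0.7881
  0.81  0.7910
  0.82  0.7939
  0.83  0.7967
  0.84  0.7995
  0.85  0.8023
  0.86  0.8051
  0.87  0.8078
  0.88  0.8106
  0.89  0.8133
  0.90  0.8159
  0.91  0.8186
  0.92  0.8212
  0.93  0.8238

$3.79

T = 0.6667;  σ√T = 0.3021
d₁ = [ln(13/16) + (0.018 − 0.052 + ½·0.37²)·0.6667] / (σ√T) = (-0.2076 + 0.0230) / 0.3021 = -0.6113 which rounds to -0.61
d₂ = -0.6113 − 0.3021 = -0.9134 which rounds to -0.91
exp(−qT) = exp(−0.052·0.6667) = 0.9659;  exp(−rT) = exp(−0.018·0.6667) = 0.9881
N(−d₂) = N(0.91) = 0.8186;  N(−d₁) = N(0.61) = 0.7291
P = 16·0.9881·0.8186 − 13·0.9659·0.7291 = 12.9417 − 9.1551 = 3.7866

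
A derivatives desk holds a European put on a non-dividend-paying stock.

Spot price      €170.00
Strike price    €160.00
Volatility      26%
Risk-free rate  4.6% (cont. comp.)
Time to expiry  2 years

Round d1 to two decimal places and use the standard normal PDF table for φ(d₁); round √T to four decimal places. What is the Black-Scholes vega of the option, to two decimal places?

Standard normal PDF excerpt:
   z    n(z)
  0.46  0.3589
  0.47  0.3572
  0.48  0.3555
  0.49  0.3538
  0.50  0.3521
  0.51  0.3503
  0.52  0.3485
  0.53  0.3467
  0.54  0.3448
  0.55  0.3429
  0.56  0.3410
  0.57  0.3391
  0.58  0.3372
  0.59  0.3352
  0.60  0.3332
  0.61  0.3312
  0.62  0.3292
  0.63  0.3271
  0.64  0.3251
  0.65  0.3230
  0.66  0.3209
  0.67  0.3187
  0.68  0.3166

80.11

σ√T = 0.26 × 1.4142 = 0.3677
d₁ = [ln(170/160) + (0.046 + 0.26²/2)·2] / 0.3677 = [0.0606 + 0.1596] / 0.3677 = 0.5989 ≈ 0.60
√T = √2 = 1.4142
φ(d₁) = φ(0.60) = 0.3332
vega = S·φ(d₁)·√T = 170·0.3332·1.4142 = 80.1059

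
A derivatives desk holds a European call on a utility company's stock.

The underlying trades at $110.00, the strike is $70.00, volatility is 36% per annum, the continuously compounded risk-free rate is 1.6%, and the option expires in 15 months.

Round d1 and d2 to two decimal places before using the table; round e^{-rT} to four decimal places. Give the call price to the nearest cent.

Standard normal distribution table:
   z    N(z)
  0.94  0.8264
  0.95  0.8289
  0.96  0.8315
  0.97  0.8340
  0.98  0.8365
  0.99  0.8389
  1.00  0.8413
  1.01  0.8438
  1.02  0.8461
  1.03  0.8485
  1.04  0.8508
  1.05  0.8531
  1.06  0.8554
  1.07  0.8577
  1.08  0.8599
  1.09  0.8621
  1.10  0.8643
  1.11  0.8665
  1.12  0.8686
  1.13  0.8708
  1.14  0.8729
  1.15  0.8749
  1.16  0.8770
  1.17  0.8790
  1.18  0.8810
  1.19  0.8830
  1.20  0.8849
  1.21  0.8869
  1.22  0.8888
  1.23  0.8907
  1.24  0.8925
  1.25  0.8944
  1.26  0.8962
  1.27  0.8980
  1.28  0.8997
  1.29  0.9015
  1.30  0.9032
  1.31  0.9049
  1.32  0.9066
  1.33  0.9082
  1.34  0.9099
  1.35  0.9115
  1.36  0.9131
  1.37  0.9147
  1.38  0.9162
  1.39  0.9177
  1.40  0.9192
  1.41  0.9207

$43.39

σ√T = 0.36·√1.25 = 0.4025
d₁ = [ln(110/70) + (0.016 + 0.36²/2)·1.25] / 0.4025 = [0.4520 + 0.1010] / 0.4025 = 1.3739 → 1.37
d₂ = d₁ − σ√T = 1.3739 − 0.4025 = 0.9714 → 0.97
e^(−rT) = e^(−0.016·1.25) = 0.9802
C = 110·N(1.37) − 70·0.9802·N(0.97) = 110·0.9147 − 70·0.9802·0.8340 = 100.6170 − 57.2241 = 43.3929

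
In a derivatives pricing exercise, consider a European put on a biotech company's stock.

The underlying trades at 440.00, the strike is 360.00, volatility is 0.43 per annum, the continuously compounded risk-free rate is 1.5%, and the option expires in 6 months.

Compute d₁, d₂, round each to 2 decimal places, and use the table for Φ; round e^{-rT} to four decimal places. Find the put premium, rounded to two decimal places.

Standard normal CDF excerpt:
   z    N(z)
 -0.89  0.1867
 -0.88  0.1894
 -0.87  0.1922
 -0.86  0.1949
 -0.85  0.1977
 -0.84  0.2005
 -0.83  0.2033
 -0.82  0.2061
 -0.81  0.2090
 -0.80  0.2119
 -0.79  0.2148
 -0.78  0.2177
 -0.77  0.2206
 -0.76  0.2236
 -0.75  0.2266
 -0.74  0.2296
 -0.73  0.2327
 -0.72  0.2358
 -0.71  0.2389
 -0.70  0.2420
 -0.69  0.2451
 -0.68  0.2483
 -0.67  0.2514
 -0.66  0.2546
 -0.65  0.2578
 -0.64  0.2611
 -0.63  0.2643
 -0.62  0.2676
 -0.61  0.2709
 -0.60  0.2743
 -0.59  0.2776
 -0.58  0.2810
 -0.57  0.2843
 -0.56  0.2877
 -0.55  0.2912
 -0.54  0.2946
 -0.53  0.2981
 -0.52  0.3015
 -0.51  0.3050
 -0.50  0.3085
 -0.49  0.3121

18.29

T = 0.5;  σ√T = 0.3041
d₁ = [ln(440/360) + (0.015 + 0.43²/2)·0.5] / 0.3041 = [0.2007 + 0.0537] / 0.3041 = 0.8367 → 0.84
d₂ = d₁ − σ√T = 0.8367 − 0.3041 = 0.5326 → 0.53
e^(−rT) = e^(−0.015·0.5) = 0.9925
N(−d₂) = N(-0.53) = 0.2981;  N(−d₁) = N(-0.84) = 0.2005
P = 360·0.9925·0.2981 − 440·0.2005 = 106.5111 − 88.2200 = 18.2911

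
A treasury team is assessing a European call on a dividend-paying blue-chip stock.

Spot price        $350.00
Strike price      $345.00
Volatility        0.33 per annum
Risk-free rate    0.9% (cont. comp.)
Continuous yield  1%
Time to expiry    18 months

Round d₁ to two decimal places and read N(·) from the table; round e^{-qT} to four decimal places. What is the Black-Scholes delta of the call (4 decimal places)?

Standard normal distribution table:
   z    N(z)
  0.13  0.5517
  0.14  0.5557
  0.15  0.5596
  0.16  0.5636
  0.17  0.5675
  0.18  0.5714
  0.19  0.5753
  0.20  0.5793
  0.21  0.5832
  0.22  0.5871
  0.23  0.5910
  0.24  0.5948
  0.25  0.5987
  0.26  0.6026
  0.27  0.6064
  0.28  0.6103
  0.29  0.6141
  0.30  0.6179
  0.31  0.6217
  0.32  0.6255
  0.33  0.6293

0.5822

T = 1.5;  σ√T = 0.4042
d₁ = [ln(350/345) + (0.009 − 0.01 + 0.33²/2)·1.5] / 0.4042 = [0.0144 + 0.0802] / 0.4042 = 0.2340 which rounds to 0.23
N(d₁) = N(0.23) = 0.5910
Δ_call = exp(−qT)·N(d₁) = 0.9851·0.5910 = 0.5822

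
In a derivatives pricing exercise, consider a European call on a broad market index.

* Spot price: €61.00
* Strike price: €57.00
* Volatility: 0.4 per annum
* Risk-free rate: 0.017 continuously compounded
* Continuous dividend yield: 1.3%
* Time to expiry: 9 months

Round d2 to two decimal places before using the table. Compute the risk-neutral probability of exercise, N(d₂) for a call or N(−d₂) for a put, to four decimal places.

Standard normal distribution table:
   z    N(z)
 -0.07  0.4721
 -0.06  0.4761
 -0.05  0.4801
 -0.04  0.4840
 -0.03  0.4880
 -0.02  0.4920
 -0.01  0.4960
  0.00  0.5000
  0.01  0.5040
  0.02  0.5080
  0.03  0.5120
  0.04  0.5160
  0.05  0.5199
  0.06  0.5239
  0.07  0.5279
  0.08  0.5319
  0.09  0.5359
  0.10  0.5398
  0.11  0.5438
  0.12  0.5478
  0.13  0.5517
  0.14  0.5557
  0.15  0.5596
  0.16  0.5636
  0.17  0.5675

0.5120

σ√T = 0.4·√0.75 = 0.3464
d₁ = [ln(61/57) + (0.017 − 0.013 + 0.4²/2)·0.75] / 0.3464 = [0.0678 + 0.0630] / 0.3464 = 0.3777 → 0.38
d₂ = d₁ − σ√T = 0.3777 − 0.3464 = 0.0312 → 0.03
Risk-neutral Pr[S_T > K] = N(d₂) = N(0.03) = 0.5120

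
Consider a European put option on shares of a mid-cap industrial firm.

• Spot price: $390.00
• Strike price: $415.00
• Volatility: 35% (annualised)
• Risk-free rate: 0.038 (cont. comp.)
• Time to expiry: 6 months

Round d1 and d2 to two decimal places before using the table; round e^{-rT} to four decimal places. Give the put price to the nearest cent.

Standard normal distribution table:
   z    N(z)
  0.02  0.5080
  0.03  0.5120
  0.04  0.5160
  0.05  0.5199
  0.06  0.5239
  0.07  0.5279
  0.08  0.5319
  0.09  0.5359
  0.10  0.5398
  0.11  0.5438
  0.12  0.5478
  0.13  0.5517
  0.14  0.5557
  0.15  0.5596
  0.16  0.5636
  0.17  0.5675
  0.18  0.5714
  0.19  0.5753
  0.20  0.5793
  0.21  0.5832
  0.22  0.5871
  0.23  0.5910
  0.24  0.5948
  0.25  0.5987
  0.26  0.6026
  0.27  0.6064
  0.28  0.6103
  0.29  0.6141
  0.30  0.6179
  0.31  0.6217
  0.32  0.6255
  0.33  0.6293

σ√T = 0.35·√0.5 = 0.2475
d₁ = [ln(390/415) + (0.038 + 0.35²/2)·0.5] / 0.2475 = [-0.0621 + 0.0496] / 0.2475 = -0.0505 ≈ -0.05
d₂ = d₁ − σ√T = -0.0505 − 0.2475 = -0.2980 ≈ -0.30
e^(−rT) = e^(−0.038·0.5) = 0.9812
P = 415·0.9812·N(0.30) − 390·N(0.05) = 415·0.9812·0.6179 − 390·0.5199 = 251.6076 − 202.7610 = 48.8466

$48.85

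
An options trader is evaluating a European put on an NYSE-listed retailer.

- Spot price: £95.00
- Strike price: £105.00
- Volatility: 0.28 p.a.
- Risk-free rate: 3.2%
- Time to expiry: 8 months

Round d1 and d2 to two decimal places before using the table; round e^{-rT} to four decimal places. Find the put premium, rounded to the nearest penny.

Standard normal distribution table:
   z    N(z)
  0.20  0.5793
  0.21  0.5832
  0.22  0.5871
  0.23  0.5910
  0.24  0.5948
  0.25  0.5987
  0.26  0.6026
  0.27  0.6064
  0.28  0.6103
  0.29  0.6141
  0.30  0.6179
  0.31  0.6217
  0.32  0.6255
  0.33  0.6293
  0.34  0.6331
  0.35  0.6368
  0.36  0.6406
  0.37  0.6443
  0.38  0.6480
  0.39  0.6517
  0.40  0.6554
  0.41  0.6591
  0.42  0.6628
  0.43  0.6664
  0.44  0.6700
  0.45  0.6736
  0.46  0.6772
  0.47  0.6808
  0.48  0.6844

T = 0.6667;  σ√T = 0.2286
d₁ = [ln(95/105) + (0.032 + 0.28²/2)·0.6667] / 0.2286 = [-0.1001 + 0.0475] / 0.2286 = -0.2302 ⇒ -0.23
d₂ = d₁ − σ√T = -0.2302 − 0.2286 = -0.4588 ⇒ -0.46
e^(−rT) = e^(−0.032·0.6667) = 0.9789
N(−d₂) = N(0.46) = 0.6772;  N(−d₁) = N(0.23) = 0.5910
P = 105·0.9789·0.6772 − 95·0.5910 = 69.6057 − 56.1450 = 13.4607

£13.46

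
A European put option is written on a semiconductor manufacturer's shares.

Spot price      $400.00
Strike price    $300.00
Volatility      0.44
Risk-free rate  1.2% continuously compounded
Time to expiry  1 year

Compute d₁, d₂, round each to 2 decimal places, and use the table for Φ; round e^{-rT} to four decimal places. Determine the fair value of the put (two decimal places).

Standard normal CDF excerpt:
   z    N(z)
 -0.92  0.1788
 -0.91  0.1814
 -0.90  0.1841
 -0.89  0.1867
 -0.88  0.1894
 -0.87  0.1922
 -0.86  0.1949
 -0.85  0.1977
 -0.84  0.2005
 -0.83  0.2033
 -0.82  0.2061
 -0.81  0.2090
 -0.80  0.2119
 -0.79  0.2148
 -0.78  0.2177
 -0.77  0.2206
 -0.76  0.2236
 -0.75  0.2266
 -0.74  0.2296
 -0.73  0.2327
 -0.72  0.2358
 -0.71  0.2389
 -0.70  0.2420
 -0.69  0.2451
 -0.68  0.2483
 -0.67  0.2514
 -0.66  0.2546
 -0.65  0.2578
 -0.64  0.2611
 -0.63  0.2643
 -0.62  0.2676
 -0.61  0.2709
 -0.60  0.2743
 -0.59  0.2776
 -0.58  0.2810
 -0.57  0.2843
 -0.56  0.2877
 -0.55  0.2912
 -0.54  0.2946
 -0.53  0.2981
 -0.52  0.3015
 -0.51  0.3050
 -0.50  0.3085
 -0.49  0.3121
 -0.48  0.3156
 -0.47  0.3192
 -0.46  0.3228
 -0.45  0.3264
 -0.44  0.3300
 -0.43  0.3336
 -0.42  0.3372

T = 1;  σ√T = 0.4400
ln(S/K) + (r + σ²/2)T = ln(400/300) + (0.012 + 0.44²/2)·1 = 0.2877 + 0.1088 = 0.3965
d₁ = 0.3965 / 0.4400 = 0.9011 which rounds to 0.90
d₂ = d₁ − σ√T = 0.9011 − 0.4400 = 0.4611 which rounds to 0.46
e^(−rT) = e^(−0.012·1) = 0.9881
N(−d₂) = N(-0.46) = 0.3228;  N(−d₁) = N(-0.90) = 0.1841
P = 300·0.9881·0.3228 − 400·0.1841 = 95.6876 − 73.6400 = 22.0476

$22.05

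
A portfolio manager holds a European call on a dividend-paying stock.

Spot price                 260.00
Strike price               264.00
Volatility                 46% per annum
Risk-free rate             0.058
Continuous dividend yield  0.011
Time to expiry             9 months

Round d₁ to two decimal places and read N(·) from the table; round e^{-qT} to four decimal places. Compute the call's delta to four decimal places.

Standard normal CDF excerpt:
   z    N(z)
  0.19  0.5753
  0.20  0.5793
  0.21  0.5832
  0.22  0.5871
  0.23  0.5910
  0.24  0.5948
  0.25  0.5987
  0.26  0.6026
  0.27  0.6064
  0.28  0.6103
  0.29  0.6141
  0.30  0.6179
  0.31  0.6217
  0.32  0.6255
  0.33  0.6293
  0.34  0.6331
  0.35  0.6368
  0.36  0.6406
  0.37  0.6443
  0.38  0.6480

σ√T = 0.46 × 0.8660 = 0.3984
d₁ = [ln(260/264) + (0.058 − 0.011 + 0.46²/2)·0.75] / 0.3984 = [-0.0153 + 0.1146] / 0.3984 = 0.2493 which rounds to 0.25
N(d₁) = N(0.25) = 0.5987
Δ_call = exp(−qT)·N(d₁) = 0.9918·0.5987 = 0.5938

0.5938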